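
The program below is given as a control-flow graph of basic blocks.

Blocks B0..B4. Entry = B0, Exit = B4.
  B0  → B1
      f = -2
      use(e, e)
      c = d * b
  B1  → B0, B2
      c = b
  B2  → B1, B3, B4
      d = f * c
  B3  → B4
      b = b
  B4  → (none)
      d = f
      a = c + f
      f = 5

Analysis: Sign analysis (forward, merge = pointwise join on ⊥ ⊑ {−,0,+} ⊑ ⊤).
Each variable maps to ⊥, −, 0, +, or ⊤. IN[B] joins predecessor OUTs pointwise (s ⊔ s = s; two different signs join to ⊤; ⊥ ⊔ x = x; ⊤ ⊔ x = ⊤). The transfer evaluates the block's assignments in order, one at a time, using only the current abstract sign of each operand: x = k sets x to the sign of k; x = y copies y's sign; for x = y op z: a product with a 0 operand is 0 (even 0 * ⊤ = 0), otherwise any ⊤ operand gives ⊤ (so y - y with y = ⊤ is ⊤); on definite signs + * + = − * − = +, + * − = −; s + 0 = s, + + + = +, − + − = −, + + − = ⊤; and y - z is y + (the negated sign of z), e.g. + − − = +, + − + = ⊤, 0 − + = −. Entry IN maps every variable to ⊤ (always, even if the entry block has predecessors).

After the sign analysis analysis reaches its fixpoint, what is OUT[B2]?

Answer: {a: ⊤, b: ⊤, c: ⊤, d: ⊤, e: ⊤, f: -}

Working:
Per-block solution:
  B0:  IN=(all ⊤)  OUT={f:-; rest ⊤}
  B1:  IN={f:-; rest ⊤}  OUT={f:-; rest ⊤}
  B2:  IN={f:-; rest ⊤}  OUT={f:-; rest ⊤}
  B3:  IN={f:-; rest ⊤}  OUT={f:-; rest ⊤}
  B4:  IN={f:-; rest ⊤}  OUT={d:-, f:+; rest ⊤}

Merge at B2: IN[B2] = OUT[B1] = {a: ⊤, b: ⊤, c: ⊤, d: ⊤, e: ⊤, f: -}
Applying B2's transfer function to that IN value gives OUT[B2] (row B2 above).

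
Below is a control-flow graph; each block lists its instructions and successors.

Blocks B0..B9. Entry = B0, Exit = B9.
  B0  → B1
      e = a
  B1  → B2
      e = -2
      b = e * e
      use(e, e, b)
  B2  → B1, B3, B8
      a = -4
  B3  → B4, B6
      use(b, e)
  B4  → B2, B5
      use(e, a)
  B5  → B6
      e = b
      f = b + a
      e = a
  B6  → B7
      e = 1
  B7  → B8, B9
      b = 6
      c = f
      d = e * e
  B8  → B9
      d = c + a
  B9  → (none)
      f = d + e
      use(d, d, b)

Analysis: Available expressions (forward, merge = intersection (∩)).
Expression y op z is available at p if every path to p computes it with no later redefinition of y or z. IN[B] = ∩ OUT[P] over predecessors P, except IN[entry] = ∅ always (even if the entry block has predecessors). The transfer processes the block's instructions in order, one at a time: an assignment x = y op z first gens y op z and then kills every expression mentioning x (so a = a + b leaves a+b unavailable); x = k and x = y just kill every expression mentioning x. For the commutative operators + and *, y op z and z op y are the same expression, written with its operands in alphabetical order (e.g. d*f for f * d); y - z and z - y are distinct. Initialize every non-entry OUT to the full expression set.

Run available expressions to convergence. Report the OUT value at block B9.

Answer: {d+e, e*e}

Working:
Fixpoint table:
  B0: | IN={} | OUT={}
  B1: | IN={} | OUT={e*e}
  B2: | IN={e*e} | OUT={e*e}
  B3: | IN={e*e} | OUT={e*e}
  B4: | IN={e*e} | OUT={e*e}
  B5: | IN={e*e} | OUT={a+b}
  B6: | IN={} | OUT={}
  B7: | IN={} | OUT={e*e}
  B8: | IN={e*e} | OUT={a+c, e*e}
  B9: | IN={e*e} | OUT={d+e, e*e}

Merge at B9: IN[B9] = OUT[B7] ∩ OUT[B8] = {e*e}
Applying B9's transfer function to that IN value gives OUT[B9] (row B9 above).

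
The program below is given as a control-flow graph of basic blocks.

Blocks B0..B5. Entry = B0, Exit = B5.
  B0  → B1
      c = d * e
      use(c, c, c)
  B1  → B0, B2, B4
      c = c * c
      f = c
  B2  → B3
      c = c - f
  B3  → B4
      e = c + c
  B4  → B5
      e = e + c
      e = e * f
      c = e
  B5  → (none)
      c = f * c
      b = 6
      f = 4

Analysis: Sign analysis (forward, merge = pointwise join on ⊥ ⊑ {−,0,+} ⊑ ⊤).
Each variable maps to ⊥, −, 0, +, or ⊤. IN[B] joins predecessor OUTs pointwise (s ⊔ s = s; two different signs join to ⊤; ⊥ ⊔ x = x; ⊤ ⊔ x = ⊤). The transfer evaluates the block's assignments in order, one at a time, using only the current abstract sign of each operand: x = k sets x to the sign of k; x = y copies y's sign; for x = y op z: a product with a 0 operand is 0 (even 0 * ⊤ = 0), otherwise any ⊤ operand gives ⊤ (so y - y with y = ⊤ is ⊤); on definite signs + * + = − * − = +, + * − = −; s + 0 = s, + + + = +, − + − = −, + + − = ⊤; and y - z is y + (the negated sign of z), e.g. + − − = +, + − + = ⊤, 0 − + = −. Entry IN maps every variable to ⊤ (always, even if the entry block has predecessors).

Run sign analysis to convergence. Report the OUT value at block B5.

Answer: {a: ⊤, b: +, c: ⊤, d: ⊤, e: ⊤, f: +}

Trace:
Per-block solution:
  B0:   IN=(all ⊤)   OUT=(all ⊤)
  B1:   IN=(all ⊤)   OUT=(all ⊤)
  B2:   IN=(all ⊤)   OUT=(all ⊤)
  B3:   IN=(all ⊤)   OUT=(all ⊤)
  B4:   IN=(all ⊤)   OUT=(all ⊤)
  B5:   IN=(all ⊤)   OUT={b:+, f:+; rest ⊤}

Merge at B5: IN[B5] = OUT[B4] = {a: ⊤, b: ⊤, c: ⊤, d: ⊤, e: ⊤, f: ⊤}
Applying B5's transfer function to that IN value gives OUT[B5] (row B5 above).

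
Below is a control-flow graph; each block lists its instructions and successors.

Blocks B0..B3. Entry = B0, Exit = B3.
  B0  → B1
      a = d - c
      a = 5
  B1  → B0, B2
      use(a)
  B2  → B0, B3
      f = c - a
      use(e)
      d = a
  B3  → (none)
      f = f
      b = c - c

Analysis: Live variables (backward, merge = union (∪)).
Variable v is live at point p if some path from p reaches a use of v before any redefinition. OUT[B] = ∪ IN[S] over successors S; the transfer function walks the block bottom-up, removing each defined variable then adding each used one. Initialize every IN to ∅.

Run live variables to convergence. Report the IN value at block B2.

Answer: {a, c, e}

Trace:
Per-block solution:
  B0:  IN={c, d, e}  OUT={a, c, d, e}
  B1:  IN={a, c, d, e}  OUT={a, c, d, e}
  B2:  IN={a, c, e}  OUT={c, d, e, f}
  B3:  IN={c, f}  OUT={}

Merge at B2: OUT[B2] = IN[B0] ⊔ IN[B3] = {c, d, e, f}
Applying B2's transfer function to that OUT value gives IN[B2] (row B2 above).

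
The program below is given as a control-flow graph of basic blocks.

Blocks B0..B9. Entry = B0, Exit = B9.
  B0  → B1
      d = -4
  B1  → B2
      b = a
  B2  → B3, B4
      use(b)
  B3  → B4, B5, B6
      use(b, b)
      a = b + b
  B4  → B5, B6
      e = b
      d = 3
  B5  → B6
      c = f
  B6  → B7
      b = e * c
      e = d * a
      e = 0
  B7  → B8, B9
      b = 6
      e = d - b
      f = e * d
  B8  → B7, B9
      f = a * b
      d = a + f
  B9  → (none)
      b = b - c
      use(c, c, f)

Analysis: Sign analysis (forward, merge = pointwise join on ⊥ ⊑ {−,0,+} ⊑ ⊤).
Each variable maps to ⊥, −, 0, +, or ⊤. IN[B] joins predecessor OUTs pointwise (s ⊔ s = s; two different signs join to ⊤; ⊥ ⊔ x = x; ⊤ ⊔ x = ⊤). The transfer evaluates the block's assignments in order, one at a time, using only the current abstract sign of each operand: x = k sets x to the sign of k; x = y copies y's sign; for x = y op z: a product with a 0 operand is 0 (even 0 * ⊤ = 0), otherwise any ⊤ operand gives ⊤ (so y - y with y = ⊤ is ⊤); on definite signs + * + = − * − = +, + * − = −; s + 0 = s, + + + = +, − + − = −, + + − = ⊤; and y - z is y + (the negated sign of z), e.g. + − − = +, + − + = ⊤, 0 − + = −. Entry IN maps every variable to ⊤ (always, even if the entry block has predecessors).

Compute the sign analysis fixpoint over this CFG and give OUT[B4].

Answer: {a: ⊤, b: ⊤, c: ⊤, d: +, e: ⊤, f: ⊤}

Working:
Fixpoint table:
  B0:   IN=(all ⊤)   OUT={d:-; rest ⊤}
  B1:   IN={d:-; rest ⊤}   OUT={d:-; rest ⊤}
  B2:   IN={d:-; rest ⊤}   OUT={d:-; rest ⊤}
  B3:   IN={d:-; rest ⊤}   OUT={d:-; rest ⊤}
  B4:   IN={d:-; rest ⊤}   OUT={d:+; rest ⊤}
  B5:   IN=(all ⊤)   OUT=(all ⊤)
  B6:   IN=(all ⊤)   OUT={e:0; rest ⊤}
  B7:   IN=(all ⊤)   OUT={b:+; rest ⊤}
  B8:   IN={b:+; rest ⊤}   OUT={b:+; rest ⊤}
  B9:   IN={b:+; rest ⊤}   OUT=(all ⊤)

Merge at B4: IN[B4] = OUT[B2] ⊔ OUT[B3] = {a: ⊤, b: ⊤, c: ⊤, d: -, e: ⊤, f: ⊤}
Applying B4's transfer function to that IN value gives OUT[B4] (row B4 above).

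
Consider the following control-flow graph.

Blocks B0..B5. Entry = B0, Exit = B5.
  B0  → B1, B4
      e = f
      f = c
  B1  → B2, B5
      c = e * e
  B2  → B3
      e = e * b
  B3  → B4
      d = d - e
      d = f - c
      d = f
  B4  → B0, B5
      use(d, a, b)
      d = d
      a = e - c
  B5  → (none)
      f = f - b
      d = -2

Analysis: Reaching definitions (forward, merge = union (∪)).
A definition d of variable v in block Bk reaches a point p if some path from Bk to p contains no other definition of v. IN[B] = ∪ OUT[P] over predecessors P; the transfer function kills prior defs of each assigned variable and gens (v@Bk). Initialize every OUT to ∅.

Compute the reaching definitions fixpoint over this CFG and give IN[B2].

Answer: {a@B4, c@B1, d@B4, e@B0, f@B0}

Trace:
Fixpoint table:
  B0: | IN={a@B4, c@B1, d@B4, e@B0, e@B2, f@B0} | OUT={a@B4, c@B1, d@B4, e@B0, f@B0}
  B1: | IN={a@B4, c@B1, d@B4, e@B0, f@B0} | OUT={a@B4, c@B1, d@B4, e@B0, f@B0}
  B2: | IN={a@B4, c@B1, d@B4, e@B0, f@B0} | OUT={a@B4, c@B1, d@B4, e@B2, f@B0}
  B3: | IN={a@B4, c@B1, d@B4, e@B2, f@B0} | OUT={a@B4, c@B1, d@B3, e@B2, f@B0}
  B4: | IN={a@B4, c@B1, d@B3, d@B4, e@B0, e@B2, f@B0} | OUT={a@B4, c@B1, d@B4, e@B0, e@B2, f@B0}
  B5: | IN={a@B4, c@B1, d@B4, e@B0, e@B2, f@B0} | OUT={a@B4, c@B1, d@B5, e@B0, e@B2, f@B5}

Merge at B2: IN[B2] = OUT[B1] = {a@B4, c@B1, d@B4, e@B0, f@B0}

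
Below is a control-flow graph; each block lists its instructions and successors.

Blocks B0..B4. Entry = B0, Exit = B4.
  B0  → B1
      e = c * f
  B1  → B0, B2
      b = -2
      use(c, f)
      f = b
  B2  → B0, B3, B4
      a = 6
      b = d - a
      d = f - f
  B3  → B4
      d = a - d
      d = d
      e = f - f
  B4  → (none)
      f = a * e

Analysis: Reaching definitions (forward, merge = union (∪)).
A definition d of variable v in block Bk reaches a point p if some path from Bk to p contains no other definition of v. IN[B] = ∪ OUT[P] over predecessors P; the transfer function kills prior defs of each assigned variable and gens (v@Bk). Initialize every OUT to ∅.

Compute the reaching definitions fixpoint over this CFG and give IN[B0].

Converged values:
  B0:  IN={a@B2, b@B1, b@B2, d@B2, e@B0, f@B1}  OUT={a@B2, b@B1, b@B2, d@B2, e@B0, f@B1}
  B1:  IN={a@B2, b@B1, b@B2, d@B2, e@B0, f@B1}  OUT={a@B2, b@B1, d@B2, e@B0, f@B1}
  B2:  IN={a@B2, b@B1, d@B2, e@B0, f@B1}  OUT={a@B2, b@B2, d@B2, e@B0, f@B1}
  B3:  IN={a@B2, b@B2, d@B2, e@B0, f@B1}  OUT={a@B2, b@B2, d@B3, e@B3, f@B1}
  B4:  IN={a@B2, b@B2, d@B2, d@B3, e@B0, e@B3, f@B1}  OUT={a@B2, b@B2, d@B2, d@B3, e@B0, e@B3, f@B4}

Merge at B0 (entry node, so the boundary value {} is joined with the incoming edge(s)): IN[B0] = {} ⊔ OUT[B1] ⊔ OUT[B2] = {a@B2, b@B1, b@B2, d@B2, e@B0, f@B1}

Answer: {a@B2, b@B1, b@B2, d@B2, e@B0, f@B1}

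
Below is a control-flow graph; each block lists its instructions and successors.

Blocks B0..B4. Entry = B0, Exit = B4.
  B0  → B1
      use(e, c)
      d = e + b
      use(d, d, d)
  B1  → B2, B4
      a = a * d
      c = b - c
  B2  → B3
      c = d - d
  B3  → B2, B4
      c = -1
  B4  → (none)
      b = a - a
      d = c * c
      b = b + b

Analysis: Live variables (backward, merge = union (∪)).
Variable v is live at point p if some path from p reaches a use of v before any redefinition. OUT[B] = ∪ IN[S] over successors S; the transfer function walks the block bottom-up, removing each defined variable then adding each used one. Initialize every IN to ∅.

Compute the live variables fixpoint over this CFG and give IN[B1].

Converged values:
  B0:   IN={a, b, c, e}   OUT={a, b, c, d}
  B1:   IN={a, b, c, d}   OUT={a, c, d}
  B2:   IN={a, d}   OUT={a, d}
  B3:   IN={a, d}   OUT={a, c, d}
  B4:   IN={a, c}   OUT={}

Merge at B1: OUT[B1] = IN[B2] ⊔ IN[B4] = {a, c, d}
Applying B1's transfer function to that OUT value gives IN[B1] (row B1 above).

Answer: {a, b, c, d}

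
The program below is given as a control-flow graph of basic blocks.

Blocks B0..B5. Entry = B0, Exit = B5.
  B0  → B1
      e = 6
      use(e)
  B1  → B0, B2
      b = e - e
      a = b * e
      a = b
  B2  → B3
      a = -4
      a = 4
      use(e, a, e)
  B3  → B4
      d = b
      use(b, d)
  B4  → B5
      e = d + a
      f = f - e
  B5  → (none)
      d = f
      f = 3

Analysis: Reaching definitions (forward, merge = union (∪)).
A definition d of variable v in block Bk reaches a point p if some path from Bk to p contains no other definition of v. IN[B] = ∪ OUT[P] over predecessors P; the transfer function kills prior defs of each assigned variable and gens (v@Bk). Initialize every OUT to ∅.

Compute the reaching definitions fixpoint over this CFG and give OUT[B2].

Answer: {a@B2, b@B1, e@B0}

Derivation:
Per-block solution:
  B0:  IN={a@B1, b@B1, e@B0}  OUT={a@B1, b@B1, e@B0}
  B1:  IN={a@B1, b@B1, e@B0}  OUT={a@B1, b@B1, e@B0}
  B2:  IN={a@B1, b@B1, e@B0}  OUT={a@B2, b@B1, e@B0}
  B3:  IN={a@B2, b@B1, e@B0}  OUT={a@B2, b@B1, d@B3, e@B0}
  B4:  IN={a@B2, b@B1, d@B3, e@B0}  OUT={a@B2, b@B1, d@B3, e@B4, f@B4}
  B5:  IN={a@B2, b@B1, d@B3, e@B4, f@B4}  OUT={a@B2, b@B1, d@B5, e@B4, f@B5}

Merge at B2: IN[B2] = OUT[B1] = {a@B1, b@B1, e@B0}
Applying B2's transfer function to that IN value gives OUT[B2] (row B2 above).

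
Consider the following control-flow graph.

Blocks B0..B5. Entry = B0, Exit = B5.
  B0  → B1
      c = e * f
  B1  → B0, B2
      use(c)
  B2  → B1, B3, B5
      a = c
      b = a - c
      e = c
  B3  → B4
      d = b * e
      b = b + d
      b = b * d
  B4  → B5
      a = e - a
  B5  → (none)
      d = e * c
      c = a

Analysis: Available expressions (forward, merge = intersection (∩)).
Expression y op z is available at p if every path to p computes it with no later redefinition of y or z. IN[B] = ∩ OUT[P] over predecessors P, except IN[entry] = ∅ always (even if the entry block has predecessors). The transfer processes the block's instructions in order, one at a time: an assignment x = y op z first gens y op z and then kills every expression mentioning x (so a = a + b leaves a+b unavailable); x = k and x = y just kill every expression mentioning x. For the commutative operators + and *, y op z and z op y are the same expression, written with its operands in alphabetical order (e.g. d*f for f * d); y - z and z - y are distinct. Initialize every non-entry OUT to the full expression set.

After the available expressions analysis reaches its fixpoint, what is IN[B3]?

Answer: {a-c}

Derivation:
Per-block solution:
  B0:  IN={}  OUT={e*f}
  B1:  IN={}  OUT={}
  B2:  IN={}  OUT={a-c}
  B3:  IN={a-c}  OUT={a-c}
  B4:  IN={a-c}  OUT={}
  B5:  IN={}  OUT={}

Merge at B3: IN[B3] = OUT[B2] = {a-c}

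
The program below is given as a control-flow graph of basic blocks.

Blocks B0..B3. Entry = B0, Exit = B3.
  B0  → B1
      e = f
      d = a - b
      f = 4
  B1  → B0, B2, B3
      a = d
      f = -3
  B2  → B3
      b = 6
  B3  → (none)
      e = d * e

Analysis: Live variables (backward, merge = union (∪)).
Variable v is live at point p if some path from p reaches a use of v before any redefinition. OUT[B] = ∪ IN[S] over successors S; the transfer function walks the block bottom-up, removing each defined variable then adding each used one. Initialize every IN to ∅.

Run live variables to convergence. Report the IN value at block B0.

Answer: {a, b, f}

Derivation:
Per-block solution:
  B0: | IN={a, b, f} | OUT={b, d, e}
  B1: | IN={b, d, e} | OUT={a, b, d, e, f}
  B2: | IN={d, e} | OUT={d, e}
  B3: | IN={d, e} | OUT={}

Merge at B0: OUT[B0] = IN[B1] = {b, d, e}
Applying B0's transfer function to that OUT value gives IN[B0] (row B0 above).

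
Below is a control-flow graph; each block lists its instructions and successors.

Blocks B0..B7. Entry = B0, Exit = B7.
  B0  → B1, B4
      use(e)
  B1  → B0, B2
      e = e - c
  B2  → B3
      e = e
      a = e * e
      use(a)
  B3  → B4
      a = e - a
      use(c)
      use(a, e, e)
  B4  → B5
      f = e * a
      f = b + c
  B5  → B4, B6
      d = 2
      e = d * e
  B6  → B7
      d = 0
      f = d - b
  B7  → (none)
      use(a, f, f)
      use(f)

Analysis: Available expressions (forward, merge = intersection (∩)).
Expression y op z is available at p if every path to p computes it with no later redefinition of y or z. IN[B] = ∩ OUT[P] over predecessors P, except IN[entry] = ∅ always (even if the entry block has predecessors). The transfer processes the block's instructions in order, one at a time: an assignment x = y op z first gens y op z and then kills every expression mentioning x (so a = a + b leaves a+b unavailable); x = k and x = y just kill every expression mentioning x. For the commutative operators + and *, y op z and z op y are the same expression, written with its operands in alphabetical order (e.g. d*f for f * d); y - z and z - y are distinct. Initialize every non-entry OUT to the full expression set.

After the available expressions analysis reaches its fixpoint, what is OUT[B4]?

Fixpoint table:
  B0:  IN={}  OUT={}
  B1:  IN={}  OUT={}
  B2:  IN={}  OUT={e*e}
  B3:  IN={e*e}  OUT={e*e}
  B4:  IN={}  OUT={a*e, b+c}
  B5:  IN={a*e, b+c}  OUT={b+c}
  B6:  IN={b+c}  OUT={b+c, d-b}
  B7:  IN={b+c, d-b}  OUT={b+c, d-b}

Merge at B4: IN[B4] = OUT[B0] ∩ OUT[B3] ∩ OUT[B5] = {}
Applying B4's transfer function to that IN value gives OUT[B4] (row B4 above).

Answer: {a*e, b+c}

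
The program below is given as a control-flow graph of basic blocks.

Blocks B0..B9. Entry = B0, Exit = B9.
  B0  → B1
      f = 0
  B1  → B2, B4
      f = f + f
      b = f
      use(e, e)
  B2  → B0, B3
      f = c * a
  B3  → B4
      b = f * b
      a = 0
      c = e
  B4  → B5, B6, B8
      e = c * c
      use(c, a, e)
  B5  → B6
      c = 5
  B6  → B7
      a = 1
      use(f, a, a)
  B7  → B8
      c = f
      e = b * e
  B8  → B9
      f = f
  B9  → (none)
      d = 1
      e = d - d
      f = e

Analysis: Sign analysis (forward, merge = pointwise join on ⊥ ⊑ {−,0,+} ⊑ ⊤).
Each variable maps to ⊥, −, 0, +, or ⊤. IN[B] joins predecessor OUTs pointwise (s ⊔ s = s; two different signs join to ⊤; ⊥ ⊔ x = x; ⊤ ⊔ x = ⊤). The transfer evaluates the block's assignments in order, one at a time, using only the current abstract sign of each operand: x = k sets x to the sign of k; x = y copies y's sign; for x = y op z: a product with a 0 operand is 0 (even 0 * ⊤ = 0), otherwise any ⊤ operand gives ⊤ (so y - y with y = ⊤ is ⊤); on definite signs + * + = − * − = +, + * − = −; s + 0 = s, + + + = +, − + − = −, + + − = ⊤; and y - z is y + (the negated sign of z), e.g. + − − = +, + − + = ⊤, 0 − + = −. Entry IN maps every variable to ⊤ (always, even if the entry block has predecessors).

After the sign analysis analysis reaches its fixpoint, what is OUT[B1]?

Answer: {a: ⊤, b: 0, c: ⊤, d: ⊤, e: ⊤, f: 0}

Trace:
Converged values:
  B0: | IN=(all ⊤) | OUT={f:0; rest ⊤}
  B1: | IN={f:0; rest ⊤} | OUT={b:0, f:0; rest ⊤}
  B2: | IN={b:0, f:0; rest ⊤} | OUT={b:0; rest ⊤}
  B3: | IN={b:0; rest ⊤} | OUT={a:0, b:0; rest ⊤}
  B4: | IN={b:0; rest ⊤} | OUT={b:0; rest ⊤}
  B5: | IN={b:0; rest ⊤} | OUT={b:0, c:+; rest ⊤}
  B6: | IN={b:0; rest ⊤} | OUT={a:+, b:0; rest ⊤}
  B7: | IN={a:+, b:0; rest ⊤} | OUT={a:+, b:0, e:0; rest ⊤}
  B8: | IN={b:0; rest ⊤} | OUT={b:0; rest ⊤}
  B9: | IN={b:0; rest ⊤} | OUT={b:0, d:+; rest ⊤}

Merge at B1: IN[B1] = OUT[B0] = {a: ⊤, b: ⊤, c: ⊤, d: ⊤, e: ⊤, f: 0}
Applying B1's transfer function to that IN value gives OUT[B1] (row B1 above).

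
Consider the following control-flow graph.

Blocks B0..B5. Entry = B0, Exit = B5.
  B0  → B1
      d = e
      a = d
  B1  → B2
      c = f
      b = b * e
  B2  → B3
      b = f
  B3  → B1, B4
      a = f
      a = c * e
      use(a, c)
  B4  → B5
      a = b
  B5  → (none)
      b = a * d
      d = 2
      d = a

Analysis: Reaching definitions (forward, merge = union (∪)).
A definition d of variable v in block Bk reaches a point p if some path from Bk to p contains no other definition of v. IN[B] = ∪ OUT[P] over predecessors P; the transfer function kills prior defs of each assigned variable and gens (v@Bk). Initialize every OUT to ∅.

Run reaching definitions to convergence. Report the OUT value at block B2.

Answer: {a@B0, a@B3, b@B2, c@B1, d@B0}

Derivation:
Fixpoint table:
  B0:   IN={}   OUT={a@B0, d@B0}
  B1:   IN={a@B0, a@B3, b@B2, c@B1, d@B0}   OUT={a@B0, a@B3, b@B1, c@B1, d@B0}
  B2:   IN={a@B0, a@B3, b@B1, c@B1, d@B0}   OUT={a@B0, a@B3, b@B2, c@B1, d@B0}
  B3:   IN={a@B0, a@B3, b@B2, c@B1, d@B0}   OUT={a@B3, b@B2, c@B1, d@B0}
  B4:   IN={a@B3, b@B2, c@B1, d@B0}   OUT={a@B4, b@B2, c@B1, d@B0}
  B5:   IN={a@B4, b@B2, c@B1, d@B0}   OUT={a@B4, b@B5, c@B1, d@B5}

Merge at B2: IN[B2] = OUT[B1] = {a@B0, a@B3, b@B1, c@B1, d@B0}
Applying B2's transfer function to that IN value gives OUT[B2] (row B2 above).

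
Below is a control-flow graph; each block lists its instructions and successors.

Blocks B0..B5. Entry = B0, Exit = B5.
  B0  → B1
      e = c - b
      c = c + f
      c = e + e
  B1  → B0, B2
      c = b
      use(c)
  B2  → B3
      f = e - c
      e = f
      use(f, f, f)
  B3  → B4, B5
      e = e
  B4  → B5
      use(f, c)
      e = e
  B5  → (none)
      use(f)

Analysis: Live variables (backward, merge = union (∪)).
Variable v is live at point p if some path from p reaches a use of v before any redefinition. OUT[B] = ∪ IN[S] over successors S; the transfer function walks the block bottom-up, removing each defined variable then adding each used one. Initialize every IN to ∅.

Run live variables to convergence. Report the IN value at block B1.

Per-block solution:
  B0:   IN={b, c, f}   OUT={b, e, f}
  B1:   IN={b, e, f}   OUT={b, c, e, f}
  B2:   IN={c, e}   OUT={c, e, f}
  B3:   IN={c, e, f}   OUT={c, e, f}
  B4:   IN={c, e, f}   OUT={f}
  B5:   IN={f}   OUT={}

Merge at B1: OUT[B1] = IN[B0] ⊔ IN[B2] = {b, c, e, f}
Applying B1's transfer function to that OUT value gives IN[B1] (row B1 above).

Answer: {b, e, f}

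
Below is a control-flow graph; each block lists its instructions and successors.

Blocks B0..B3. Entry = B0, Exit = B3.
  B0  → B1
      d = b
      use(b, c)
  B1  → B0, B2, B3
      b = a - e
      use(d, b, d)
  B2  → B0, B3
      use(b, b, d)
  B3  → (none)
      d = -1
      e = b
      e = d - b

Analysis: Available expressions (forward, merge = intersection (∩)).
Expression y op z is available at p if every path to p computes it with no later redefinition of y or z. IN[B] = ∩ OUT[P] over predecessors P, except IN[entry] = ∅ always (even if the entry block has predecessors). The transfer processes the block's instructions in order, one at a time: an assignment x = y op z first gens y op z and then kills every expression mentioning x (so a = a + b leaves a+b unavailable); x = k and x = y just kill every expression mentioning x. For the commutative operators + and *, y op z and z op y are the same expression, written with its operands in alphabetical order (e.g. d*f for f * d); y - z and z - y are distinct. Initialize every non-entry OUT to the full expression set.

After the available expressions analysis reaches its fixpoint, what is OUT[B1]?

Fixpoint table:
  B0: | IN={} | OUT={}
  B1: | IN={} | OUT={a-e}
  B2: | IN={a-e} | OUT={a-e}
  B3: | IN={a-e} | OUT={d-b}

Merge at B1: IN[B1] = OUT[B0] = {}
Applying B1's transfer function to that IN value gives OUT[B1] (row B1 above).

Answer: {a-e}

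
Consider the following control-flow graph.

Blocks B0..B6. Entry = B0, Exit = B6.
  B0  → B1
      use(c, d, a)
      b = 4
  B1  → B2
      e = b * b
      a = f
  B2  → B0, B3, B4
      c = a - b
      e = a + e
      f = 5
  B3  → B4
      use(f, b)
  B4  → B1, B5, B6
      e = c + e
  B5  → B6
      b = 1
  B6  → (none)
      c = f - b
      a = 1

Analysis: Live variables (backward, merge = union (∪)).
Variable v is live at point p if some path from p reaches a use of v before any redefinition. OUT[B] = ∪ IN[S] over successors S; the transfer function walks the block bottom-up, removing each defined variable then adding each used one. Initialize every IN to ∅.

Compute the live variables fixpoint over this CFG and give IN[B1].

Per-block solution:
  B0: | IN={a, c, d, f} | OUT={b, d, f}
  B1: | IN={b, d, f} | OUT={a, b, d, e}
  B2: | IN={a, b, d, e} | OUT={a, b, c, d, e, f}
  B3: | IN={b, c, d, e, f} | OUT={b, c, d, e, f}
  B4: | IN={b, c, d, e, f} | OUT={b, d, f}
  B5: | IN={f} | OUT={b, f}
  B6: | IN={b, f} | OUT={}

Merge at B1: OUT[B1] = IN[B2] = {a, b, d, e}
Applying B1's transfer function to that OUT value gives IN[B1] (row B1 above).

Answer: {b, d, f}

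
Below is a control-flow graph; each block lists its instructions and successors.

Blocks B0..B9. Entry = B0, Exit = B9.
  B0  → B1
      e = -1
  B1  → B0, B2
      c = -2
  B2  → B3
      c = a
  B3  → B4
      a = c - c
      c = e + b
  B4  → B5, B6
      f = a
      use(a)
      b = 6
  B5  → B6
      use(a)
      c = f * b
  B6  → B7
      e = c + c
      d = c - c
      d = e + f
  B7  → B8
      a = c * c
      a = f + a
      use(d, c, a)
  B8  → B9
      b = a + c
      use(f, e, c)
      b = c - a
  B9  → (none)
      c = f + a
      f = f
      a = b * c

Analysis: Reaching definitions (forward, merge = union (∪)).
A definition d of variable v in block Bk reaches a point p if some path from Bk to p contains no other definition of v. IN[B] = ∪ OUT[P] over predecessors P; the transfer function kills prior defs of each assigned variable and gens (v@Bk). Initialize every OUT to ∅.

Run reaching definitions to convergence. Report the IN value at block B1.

Answer: {c@B1, e@B0}

Derivation:
Per-block solution:
  B0:   IN={c@B1, e@B0}   OUT={c@B1, e@B0}
  B1:   IN={c@B1, e@B0}   OUT={c@B1, e@B0}
  B2:   IN={c@B1, e@B0}   OUT={c@B2, e@B0}
  B3:   IN={c@B2, e@B0}   OUT={a@B3, c@B3, e@B0}
  B4:   IN={a@B3, c@B3, e@B0}   OUT={a@B3, b@B4, c@B3, e@B0, f@B4}
  B5:   IN={a@B3, b@B4, c@B3, e@B0, f@B4}   OUT={a@B3, b@B4, c@B5, e@B0, f@B4}
  B6:   IN={a@B3, b@B4, c@B3, c@B5, e@B0, f@B4}   OUT={a@B3, b@B4, c@B3, c@B5, d@B6, e@B6, f@B4}
  B7:   IN={a@B3, b@B4, c@B3, c@B5, d@B6, e@B6, f@B4}   OUT={a@B7, b@B4, c@B3, c@B5, d@B6, e@B6, f@B4}
  B8:   IN={a@B7, b@B4, c@B3, c@B5, d@B6, e@B6, f@B4}   OUT={a@B7, b@B8, c@B3, c@B5, d@B6, e@B6, f@B4}
  B9:   IN={a@B7, b@B8, c@B3, c@B5, d@B6, e@B6, f@B4}   OUT={a@B9, b@B8, c@B9, d@B6, e@B6, f@B9}

Merge at B1: IN[B1] = OUT[B0] = {c@B1, e@B0}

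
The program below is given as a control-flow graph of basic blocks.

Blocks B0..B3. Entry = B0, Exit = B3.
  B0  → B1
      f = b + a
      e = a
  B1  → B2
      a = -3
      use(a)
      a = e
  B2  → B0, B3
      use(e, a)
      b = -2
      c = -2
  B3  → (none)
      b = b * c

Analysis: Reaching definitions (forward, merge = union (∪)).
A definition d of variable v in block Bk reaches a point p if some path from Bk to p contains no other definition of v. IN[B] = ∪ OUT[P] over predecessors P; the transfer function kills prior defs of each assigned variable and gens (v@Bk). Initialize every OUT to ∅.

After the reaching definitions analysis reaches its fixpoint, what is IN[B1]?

Answer: {a@B1, b@B2, c@B2, e@B0, f@B0}

Trace:
Per-block solution:
  B0:   IN={a@B1, b@B2, c@B2, e@B0, f@B0}   OUT={a@B1, b@B2, c@B2, e@B0, f@B0}
  B1:   IN={a@B1, b@B2, c@B2, e@B0, f@B0}   OUT={a@B1, b@B2, c@B2, e@B0, f@B0}
  B2:   IN={a@B1, b@B2, c@B2, e@B0, f@B0}   OUT={a@B1, b@B2, c@B2, e@B0, f@B0}
  B3:   IN={a@B1, b@B2, c@B2, e@B0, f@B0}   OUT={a@B1, b@B3, c@B2, e@B0, f@B0}

Merge at B1: IN[B1] = OUT[B0] = {a@B1, b@B2, c@B2, e@B0, f@B0}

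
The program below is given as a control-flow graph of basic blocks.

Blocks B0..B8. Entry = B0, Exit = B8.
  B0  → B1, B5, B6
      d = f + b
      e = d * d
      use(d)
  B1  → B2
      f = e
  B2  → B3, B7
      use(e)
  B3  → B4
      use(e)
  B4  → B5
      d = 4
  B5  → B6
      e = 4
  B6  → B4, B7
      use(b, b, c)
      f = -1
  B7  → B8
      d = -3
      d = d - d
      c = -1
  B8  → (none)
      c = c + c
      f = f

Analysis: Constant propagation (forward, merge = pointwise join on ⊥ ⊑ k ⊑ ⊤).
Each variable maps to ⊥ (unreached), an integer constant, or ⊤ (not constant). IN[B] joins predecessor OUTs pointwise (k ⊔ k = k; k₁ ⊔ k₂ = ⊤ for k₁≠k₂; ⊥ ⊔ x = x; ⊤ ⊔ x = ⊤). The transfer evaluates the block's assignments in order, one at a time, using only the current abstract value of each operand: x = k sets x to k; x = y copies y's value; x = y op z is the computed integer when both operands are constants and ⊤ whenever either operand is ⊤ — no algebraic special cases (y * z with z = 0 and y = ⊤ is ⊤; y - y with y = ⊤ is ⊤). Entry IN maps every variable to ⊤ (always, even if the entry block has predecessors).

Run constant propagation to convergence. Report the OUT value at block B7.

Converged values:
  B0:   IN=(all ⊤)   OUT=(all ⊤)
  B1:   IN=(all ⊤)   OUT=(all ⊤)
  B2:   IN=(all ⊤)   OUT=(all ⊤)
  B3:   IN=(all ⊤)   OUT=(all ⊤)
  B4:   IN=(all ⊤)   OUT={d:4; rest ⊤}
  B5:   IN=(all ⊤)   OUT={e:4; rest ⊤}
  B6:   IN=(all ⊤)   OUT={f:-1; rest ⊤}
  B7:   IN=(all ⊤)   OUT={c:-1, d:0; rest ⊤}
  B8:   IN={c:-1, d:0; rest ⊤}   OUT={c:-2, d:0; rest ⊤}

Merge at B7: IN[B7] = OUT[B2] ⊔ OUT[B6] = {a: ⊤, b: ⊤, c: ⊤, d: ⊤, e: ⊤, f: ⊤}
Applying B7's transfer function to that IN value gives OUT[B7] (row B7 above).

Answer: {a: ⊤, b: ⊤, c: -1, d: 0, e: ⊤, f: ⊤}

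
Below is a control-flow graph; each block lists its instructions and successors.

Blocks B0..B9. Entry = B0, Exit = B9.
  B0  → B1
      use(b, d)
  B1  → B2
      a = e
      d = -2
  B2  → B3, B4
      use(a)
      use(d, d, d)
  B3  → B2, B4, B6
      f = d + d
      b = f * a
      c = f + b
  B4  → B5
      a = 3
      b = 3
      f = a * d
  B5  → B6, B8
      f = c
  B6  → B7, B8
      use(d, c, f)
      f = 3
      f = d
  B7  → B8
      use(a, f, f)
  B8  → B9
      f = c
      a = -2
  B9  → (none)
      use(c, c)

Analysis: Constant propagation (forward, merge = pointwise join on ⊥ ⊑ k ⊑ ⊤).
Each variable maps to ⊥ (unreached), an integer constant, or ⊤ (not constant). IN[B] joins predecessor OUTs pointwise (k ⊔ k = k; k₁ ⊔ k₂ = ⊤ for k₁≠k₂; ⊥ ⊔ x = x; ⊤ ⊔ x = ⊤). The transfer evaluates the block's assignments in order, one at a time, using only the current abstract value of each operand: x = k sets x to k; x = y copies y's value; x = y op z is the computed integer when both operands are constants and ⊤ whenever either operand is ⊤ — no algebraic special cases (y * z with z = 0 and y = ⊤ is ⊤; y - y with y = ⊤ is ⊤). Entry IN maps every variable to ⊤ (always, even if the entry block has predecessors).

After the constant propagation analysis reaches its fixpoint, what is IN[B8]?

Converged values:
  B0: | IN=(all ⊤) | OUT=(all ⊤)
  B1: | IN=(all ⊤) | OUT={d:-2; rest ⊤}
  B2: | IN={d:-2; rest ⊤} | OUT={d:-2; rest ⊤}
  B3: | IN={d:-2; rest ⊤} | OUT={d:-2, f:-4; rest ⊤}
  B4: | IN={d:-2; rest ⊤} | OUT={a:3, b:3, d:-2, f:-6; rest ⊤}
  B5: | IN={a:3, b:3, d:-2, f:-6; rest ⊤} | OUT={a:3, b:3, d:-2; rest ⊤}
  B6: | IN={d:-2; rest ⊤} | OUT={d:-2, f:-2; rest ⊤}
  B7: | IN={d:-2, f:-2; rest ⊤} | OUT={d:-2, f:-2; rest ⊤}
  B8: | IN={d:-2; rest ⊤} | OUT={a:-2, d:-2; rest ⊤}
  B9: | IN={a:-2, d:-2; rest ⊤} | OUT={a:-2, d:-2; rest ⊤}

Merge at B8: IN[B8] = OUT[B5] ⊔ OUT[B6] ⊔ OUT[B7] = {a: ⊤, b: ⊤, c: ⊤, d: -2, e: ⊤, f: ⊤}

Answer: {a: ⊤, b: ⊤, c: ⊤, d: -2, e: ⊤, f: ⊤}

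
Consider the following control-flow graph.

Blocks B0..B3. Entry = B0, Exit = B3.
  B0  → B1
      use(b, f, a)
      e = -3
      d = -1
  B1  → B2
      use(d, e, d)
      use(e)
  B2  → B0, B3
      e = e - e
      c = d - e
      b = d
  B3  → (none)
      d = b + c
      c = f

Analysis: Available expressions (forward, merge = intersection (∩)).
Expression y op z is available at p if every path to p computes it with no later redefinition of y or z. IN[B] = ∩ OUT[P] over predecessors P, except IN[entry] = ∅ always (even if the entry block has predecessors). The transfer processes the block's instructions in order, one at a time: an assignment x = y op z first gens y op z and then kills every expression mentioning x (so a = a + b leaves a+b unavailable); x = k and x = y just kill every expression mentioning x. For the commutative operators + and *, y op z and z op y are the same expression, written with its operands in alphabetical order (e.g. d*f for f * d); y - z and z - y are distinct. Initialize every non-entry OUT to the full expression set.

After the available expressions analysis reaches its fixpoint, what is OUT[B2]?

Answer: {d-e}

Trace:
Per-block solution:
  B0: | IN={} | OUT={}
  B1: | IN={} | OUT={}
  B2: | IN={} | OUT={d-e}
  B3: | IN={d-e} | OUT={}

Merge at B2: IN[B2] = OUT[B1] = {}
Applying B2's transfer function to that IN value gives OUT[B2] (row B2 above).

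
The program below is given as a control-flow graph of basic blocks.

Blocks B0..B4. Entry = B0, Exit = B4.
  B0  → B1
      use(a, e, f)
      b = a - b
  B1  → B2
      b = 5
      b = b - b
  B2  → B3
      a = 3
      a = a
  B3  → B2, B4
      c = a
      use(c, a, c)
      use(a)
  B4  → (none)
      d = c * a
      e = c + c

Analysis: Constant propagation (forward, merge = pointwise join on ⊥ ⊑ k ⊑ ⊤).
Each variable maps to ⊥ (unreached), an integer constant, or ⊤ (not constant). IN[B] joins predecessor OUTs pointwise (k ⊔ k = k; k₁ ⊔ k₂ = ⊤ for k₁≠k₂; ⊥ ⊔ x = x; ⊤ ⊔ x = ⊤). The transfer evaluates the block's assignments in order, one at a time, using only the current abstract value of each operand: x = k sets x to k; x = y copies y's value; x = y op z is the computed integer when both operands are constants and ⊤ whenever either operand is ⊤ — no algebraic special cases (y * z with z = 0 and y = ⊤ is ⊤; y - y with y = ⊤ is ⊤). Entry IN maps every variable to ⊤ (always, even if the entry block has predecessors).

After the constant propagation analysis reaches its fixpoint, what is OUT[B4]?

Per-block solution:
  B0: | IN=(all ⊤) | OUT=(all ⊤)
  B1: | IN=(all ⊤) | OUT={b:0; rest ⊤}
  B2: | IN={b:0; rest ⊤} | OUT={a:3, b:0; rest ⊤}
  B3: | IN={a:3, b:0; rest ⊤} | OUT={a:3, b:0, c:3; rest ⊤}
  B4: | IN={a:3, b:0, c:3; rest ⊤} | OUT={a:3, b:0, c:3, d:9, e:6; rest ⊤}

Merge at B4: IN[B4] = OUT[B3] = {a: 3, b: 0, c: 3, d: ⊤, e: ⊤, f: ⊤}
Applying B4's transfer function to that IN value gives OUT[B4] (row B4 above).

Answer: {a: 3, b: 0, c: 3, d: 9, e: 6, f: ⊤}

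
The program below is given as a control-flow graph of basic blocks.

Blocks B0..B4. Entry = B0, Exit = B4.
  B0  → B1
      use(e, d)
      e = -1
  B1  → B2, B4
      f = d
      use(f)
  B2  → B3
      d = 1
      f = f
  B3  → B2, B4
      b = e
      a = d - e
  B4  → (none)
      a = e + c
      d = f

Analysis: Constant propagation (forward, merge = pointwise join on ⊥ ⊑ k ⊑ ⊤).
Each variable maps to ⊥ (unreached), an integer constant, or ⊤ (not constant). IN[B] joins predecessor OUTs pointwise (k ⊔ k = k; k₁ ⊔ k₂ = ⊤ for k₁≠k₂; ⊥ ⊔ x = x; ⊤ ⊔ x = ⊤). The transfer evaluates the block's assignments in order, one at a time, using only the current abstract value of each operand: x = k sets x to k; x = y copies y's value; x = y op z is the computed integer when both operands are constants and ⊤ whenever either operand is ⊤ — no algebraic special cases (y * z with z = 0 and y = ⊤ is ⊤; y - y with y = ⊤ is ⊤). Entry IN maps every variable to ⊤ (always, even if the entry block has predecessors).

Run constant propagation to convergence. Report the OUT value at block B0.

Answer: {a: ⊤, b: ⊤, c: ⊤, d: ⊤, e: -1, f: ⊤}

Derivation:
Per-block solution:
  B0: | IN=(all ⊤) | OUT={e:-1; rest ⊤}
  B1: | IN={e:-1; rest ⊤} | OUT={e:-1; rest ⊤}
  B2: | IN={e:-1; rest ⊤} | OUT={d:1, e:-1; rest ⊤}
  B3: | IN={d:1, e:-1; rest ⊤} | OUT={a:2, b:-1, d:1, e:-1; rest ⊤}
  B4: | IN={e:-1; rest ⊤} | OUT={e:-1; rest ⊤}

B0 is the boundary node: IN[B0] = {a: ⊤, b: ⊤, c: ⊤, d: ⊤, e: ⊤, f: ⊤}
Applying B0's transfer function to that IN value gives OUT[B0] (row B0 above).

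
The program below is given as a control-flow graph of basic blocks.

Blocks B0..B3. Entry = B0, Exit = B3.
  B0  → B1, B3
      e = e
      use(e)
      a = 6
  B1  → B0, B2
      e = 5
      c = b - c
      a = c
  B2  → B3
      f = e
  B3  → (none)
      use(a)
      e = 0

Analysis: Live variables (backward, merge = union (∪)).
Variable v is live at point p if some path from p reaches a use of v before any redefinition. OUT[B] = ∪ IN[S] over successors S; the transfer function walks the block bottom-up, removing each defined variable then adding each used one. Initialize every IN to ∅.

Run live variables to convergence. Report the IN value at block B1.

Per-block solution:
  B0: | IN={b, c, e} | OUT={a, b, c}
  B1: | IN={b, c} | OUT={a, b, c, e}
  B2: | IN={a, e} | OUT={a}
  B3: | IN={a} | OUT={}

Merge at B1: OUT[B1] = IN[B0] ⊔ IN[B2] = {a, b, c, e}
Applying B1's transfer function to that OUT value gives IN[B1] (row B1 above).

Answer: {b, c}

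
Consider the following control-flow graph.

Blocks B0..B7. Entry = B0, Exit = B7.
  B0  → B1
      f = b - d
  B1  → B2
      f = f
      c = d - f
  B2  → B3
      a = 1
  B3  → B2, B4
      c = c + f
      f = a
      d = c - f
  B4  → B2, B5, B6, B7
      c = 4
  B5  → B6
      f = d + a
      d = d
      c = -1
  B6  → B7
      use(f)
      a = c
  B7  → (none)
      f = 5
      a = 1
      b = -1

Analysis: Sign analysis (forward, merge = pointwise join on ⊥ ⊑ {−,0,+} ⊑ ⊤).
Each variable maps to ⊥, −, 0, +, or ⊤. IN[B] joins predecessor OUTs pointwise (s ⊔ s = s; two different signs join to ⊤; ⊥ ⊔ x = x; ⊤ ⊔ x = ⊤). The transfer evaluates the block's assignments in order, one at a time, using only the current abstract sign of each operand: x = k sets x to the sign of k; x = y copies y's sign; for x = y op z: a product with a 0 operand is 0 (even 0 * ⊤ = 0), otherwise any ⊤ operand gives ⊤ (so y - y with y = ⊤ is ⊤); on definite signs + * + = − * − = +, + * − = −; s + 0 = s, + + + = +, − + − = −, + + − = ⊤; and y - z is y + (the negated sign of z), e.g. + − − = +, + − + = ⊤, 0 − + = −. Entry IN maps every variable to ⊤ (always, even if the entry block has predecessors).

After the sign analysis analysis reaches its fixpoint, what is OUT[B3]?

Per-block solution:
  B0:   IN=(all ⊤)   OUT=(all ⊤)
  B1:   IN=(all ⊤)   OUT=(all ⊤)
  B2:   IN=(all ⊤)   OUT={a:+; rest ⊤}
  B3:   IN={a:+; rest ⊤}   OUT={a:+, f:+; rest ⊤}
  B4:   IN={a:+, f:+; rest ⊤}   OUT={a:+, c:+, f:+; rest ⊤}
  B5:   IN={a:+, c:+, f:+; rest ⊤}   OUT={a:+, c:-; rest ⊤}
  B6:   IN={a:+; rest ⊤}   OUT=(all ⊤)
  B7:   IN=(all ⊤)   OUT={a:+, b:-, f:+; rest ⊤}

Merge at B3: IN[B3] = OUT[B2] = {a: +, b: ⊤, c: ⊤, d: ⊤, e: ⊤, f: ⊤}
Applying B3's transfer function to that IN value gives OUT[B3] (row B3 above).

Answer: {a: +, b: ⊤, c: ⊤, d: ⊤, e: ⊤, f: +}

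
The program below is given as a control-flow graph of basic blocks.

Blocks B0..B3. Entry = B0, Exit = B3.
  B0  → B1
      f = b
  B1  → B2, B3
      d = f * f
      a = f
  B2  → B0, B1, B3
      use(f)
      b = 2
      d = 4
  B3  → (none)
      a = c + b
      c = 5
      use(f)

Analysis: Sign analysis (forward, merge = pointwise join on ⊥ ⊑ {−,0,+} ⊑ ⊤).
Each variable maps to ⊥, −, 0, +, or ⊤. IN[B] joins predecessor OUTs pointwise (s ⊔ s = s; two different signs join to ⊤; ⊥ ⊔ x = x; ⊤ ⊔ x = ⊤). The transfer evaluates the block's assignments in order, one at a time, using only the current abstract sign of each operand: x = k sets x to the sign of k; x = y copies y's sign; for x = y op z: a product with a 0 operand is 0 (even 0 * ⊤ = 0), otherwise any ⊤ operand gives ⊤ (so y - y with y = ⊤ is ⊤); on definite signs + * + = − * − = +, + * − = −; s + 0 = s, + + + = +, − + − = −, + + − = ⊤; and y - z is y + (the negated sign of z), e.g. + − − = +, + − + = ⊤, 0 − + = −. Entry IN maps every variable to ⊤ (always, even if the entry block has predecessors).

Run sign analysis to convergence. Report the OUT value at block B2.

Answer: {a: ⊤, b: +, c: ⊤, d: +, e: ⊤, f: ⊤}

Derivation:
Per-block solution:
  B0:  IN=(all ⊤)  OUT=(all ⊤)
  B1:  IN=(all ⊤)  OUT=(all ⊤)
  B2:  IN=(all ⊤)  OUT={b:+, d:+; rest ⊤}
  B3:  IN=(all ⊤)  OUT={c:+; rest ⊤}

Merge at B2: IN[B2] = OUT[B1] = {a: ⊤, b: ⊤, c: ⊤, d: ⊤, e: ⊤, f: ⊤}
Applying B2's transfer function to that IN value gives OUT[B2] (row B2 above).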